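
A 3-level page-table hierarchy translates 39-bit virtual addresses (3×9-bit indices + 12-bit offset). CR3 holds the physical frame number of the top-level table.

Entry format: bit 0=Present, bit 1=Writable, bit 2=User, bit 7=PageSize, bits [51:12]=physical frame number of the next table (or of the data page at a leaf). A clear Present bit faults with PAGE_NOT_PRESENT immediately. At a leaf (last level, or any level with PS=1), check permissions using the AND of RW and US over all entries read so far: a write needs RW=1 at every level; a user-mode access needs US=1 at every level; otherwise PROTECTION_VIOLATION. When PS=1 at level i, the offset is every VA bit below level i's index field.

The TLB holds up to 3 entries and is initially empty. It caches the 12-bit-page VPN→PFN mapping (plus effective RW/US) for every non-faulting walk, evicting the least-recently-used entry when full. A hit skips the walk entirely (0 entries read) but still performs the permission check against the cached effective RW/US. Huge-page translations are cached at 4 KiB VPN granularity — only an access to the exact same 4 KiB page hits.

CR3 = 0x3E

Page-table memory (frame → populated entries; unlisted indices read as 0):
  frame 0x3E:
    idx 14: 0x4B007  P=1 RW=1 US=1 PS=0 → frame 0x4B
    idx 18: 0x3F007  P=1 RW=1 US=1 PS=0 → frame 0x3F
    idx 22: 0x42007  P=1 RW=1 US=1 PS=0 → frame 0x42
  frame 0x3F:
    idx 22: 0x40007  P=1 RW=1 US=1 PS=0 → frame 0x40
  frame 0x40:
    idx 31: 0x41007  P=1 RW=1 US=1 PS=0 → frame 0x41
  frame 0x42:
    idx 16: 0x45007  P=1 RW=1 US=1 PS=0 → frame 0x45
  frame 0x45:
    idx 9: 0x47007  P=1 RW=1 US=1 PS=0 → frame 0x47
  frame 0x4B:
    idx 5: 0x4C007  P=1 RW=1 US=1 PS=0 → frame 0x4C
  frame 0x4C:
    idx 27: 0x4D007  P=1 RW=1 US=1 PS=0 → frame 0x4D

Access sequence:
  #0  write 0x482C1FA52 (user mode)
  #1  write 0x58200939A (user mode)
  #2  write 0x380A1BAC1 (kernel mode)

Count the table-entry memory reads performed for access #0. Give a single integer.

Per-access translation:
#0 VA=0x482C1FA52 (w,user):
  L0 @0x3E[18] → 0x3F007  P=1,RW=1,US=1,PS=0
  L1 @0x3F[22] → 0x40007  P=1,RW=1,US=1,PS=0
  L2 @0x40[31] → 0x41007  P=1,RW=1,US=1,PS=0
  ⇒ phys 0x41A52  [3 reads]
#1 VA=0x58200939A (w,user):
  L0 @0x3E[22] → 0x42007  P=1,RW=1,US=1,PS=0
  L1 @0x42[16] → 0x45007  P=1,RW=1,US=1,PS=0
  L2 @0x45[9] → 0x47007  P=1,RW=1,US=1,PS=0
  ⇒ phys 0x4739A  [3 reads]
#2 VA=0x380A1BAC1 (w,kernel):
  L0 @0x3E[14] → 0x4B007  P=1,RW=1,US=1,PS=0
  L1 @0x4B[5] → 0x4C007  P=1,RW=1,US=1,PS=0
  L2 @0x4C[27] → 0x4D007  P=1,RW=1,US=1,PS=0
  ⇒ phys 0x4DAC1  [3 reads]

Entries read for #0: 3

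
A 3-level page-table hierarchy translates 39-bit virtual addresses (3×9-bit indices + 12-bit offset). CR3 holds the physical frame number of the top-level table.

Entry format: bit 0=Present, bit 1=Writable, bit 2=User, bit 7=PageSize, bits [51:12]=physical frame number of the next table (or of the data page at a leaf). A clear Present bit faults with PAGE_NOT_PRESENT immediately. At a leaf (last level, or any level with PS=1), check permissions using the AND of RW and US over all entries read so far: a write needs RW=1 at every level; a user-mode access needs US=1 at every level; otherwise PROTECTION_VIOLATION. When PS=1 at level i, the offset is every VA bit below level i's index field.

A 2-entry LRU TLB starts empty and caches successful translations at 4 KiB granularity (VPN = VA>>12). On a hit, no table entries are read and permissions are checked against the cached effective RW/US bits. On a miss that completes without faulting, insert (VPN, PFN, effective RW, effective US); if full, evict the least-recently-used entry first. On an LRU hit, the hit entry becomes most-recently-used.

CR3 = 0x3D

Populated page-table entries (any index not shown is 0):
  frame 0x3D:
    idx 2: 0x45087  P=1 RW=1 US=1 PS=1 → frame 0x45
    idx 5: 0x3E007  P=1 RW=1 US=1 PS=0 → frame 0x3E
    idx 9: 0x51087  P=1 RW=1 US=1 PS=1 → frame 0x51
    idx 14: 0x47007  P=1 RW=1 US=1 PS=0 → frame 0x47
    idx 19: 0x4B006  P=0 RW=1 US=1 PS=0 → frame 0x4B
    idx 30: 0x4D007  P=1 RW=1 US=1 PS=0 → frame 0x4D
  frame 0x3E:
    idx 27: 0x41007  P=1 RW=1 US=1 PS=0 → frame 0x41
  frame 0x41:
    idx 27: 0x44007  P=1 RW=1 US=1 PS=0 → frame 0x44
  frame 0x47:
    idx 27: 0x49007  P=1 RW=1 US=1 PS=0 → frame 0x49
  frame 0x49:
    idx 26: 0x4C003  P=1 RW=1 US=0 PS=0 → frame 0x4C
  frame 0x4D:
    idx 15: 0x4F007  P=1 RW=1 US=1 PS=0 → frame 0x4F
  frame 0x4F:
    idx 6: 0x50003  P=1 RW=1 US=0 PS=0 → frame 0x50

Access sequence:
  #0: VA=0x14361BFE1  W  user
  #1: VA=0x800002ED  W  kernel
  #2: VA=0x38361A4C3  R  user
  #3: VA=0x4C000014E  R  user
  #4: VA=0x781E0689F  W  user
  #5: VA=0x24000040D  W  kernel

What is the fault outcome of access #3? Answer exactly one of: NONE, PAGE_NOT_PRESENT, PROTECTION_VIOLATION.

Per-access translation:
#0 VA=0x14361BFE1 (w,user):
  L0: frame=0x3D idx=5 entry=0x3E007 [P=1 RW=1 US=1 PS=0]
  L1: frame=0x3E idx=27 entry=0x41007 [P=1 RW=1 US=1 PS=0]
  L2: frame=0x41 idx=27 entry=0x44007 [P=1 RW=1 US=1 PS=0]
  ✓ 0x44FE1  — 3 lookups
#1 VA=0x800002ED (w,kernel):
  L0: frame=0x3D idx=2 entry=0x45087 [P=1 RW=1 US=1 PS=1]
  ✓ 0x452ED (huge @L0)  — 1 lookups
#2 VA=0x38361A4C3 (r,user):
  L0: frame=0x3D idx=14 entry=0x47007 [P=1 RW=1 US=1 PS=0]
  L1: frame=0x47 idx=27 entry=0x49007 [P=1 RW=1 US=1 PS=0]
  L2: frame=0x49 idx=26 entry=0x4C003 [P=1 RW=1 US=0 PS=0]
  → PROTECTION_VIOLATION  (3 entries read)
#3 VA=0x4C000014E (r,user):
  L0: frame=0x3D idx=19 entry=0x4B006 [P=0 RW=1 US=1 PS=0]
  → PAGE_NOT_PRESENT  (1 entries read)
#4 VA=0x781E0689F (w,user):
  L0: frame=0x3D idx=30 entry=0x4D007 [P=1 RW=1 US=1 PS=0]
  L1: frame=0x4D idx=15 entry=0x4F007 [P=1 RW=1 US=1 PS=0]
  L2: frame=0x4F idx=6 entry=0x50003 [P=1 RW=1 US=0 PS=0]
  → PROTECTION_VIOLATION  (3 entries read)
#5 VA=0x24000040D (w,kernel):
  L0: frame=0x3D idx=9 entry=0x51087 [P=1 RW=1 US=1 PS=1]
  ✓ 0x5140D (huge @L0)  — 1 lookups

Access #3 fault: PAGE_NOT_PRESENT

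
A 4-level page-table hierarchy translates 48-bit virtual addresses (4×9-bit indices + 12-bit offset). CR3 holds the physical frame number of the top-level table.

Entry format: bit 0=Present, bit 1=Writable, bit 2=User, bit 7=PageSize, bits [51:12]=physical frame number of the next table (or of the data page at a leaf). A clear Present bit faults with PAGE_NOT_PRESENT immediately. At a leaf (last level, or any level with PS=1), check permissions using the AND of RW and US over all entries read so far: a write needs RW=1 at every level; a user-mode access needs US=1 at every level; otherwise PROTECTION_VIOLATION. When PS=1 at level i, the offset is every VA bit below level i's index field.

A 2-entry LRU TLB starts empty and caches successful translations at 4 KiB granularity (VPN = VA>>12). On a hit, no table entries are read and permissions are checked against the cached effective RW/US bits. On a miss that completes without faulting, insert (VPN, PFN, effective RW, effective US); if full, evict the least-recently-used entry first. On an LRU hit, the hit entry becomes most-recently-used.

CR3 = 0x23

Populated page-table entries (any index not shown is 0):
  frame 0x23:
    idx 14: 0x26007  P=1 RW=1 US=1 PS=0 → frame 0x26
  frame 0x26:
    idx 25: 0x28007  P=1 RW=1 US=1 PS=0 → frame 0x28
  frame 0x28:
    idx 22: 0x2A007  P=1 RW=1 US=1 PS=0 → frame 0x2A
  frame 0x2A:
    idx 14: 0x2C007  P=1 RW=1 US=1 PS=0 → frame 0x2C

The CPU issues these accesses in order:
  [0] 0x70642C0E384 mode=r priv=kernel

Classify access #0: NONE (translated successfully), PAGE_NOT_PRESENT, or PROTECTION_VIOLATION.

Trace:
#0 VA=0x70642C0E384 (r,kernel):
  [0] read 0x23 idx=14: raw=0x26007 flags P=1 W=1 U=1 S=0
  [1] read 0x26 idx=25: raw=0x28007 flags P=1 W=1 U=1 S=0
  [2] read 0x28 idx=22: raw=0x2A007 flags P=1 W=1 U=1 S=0
  [3] read 0x2A idx=14: raw=0x2C007 flags P=1 W=1 U=1 S=0
  → PA=0x2C384  (4 entries read)

Access #0 fault: NONE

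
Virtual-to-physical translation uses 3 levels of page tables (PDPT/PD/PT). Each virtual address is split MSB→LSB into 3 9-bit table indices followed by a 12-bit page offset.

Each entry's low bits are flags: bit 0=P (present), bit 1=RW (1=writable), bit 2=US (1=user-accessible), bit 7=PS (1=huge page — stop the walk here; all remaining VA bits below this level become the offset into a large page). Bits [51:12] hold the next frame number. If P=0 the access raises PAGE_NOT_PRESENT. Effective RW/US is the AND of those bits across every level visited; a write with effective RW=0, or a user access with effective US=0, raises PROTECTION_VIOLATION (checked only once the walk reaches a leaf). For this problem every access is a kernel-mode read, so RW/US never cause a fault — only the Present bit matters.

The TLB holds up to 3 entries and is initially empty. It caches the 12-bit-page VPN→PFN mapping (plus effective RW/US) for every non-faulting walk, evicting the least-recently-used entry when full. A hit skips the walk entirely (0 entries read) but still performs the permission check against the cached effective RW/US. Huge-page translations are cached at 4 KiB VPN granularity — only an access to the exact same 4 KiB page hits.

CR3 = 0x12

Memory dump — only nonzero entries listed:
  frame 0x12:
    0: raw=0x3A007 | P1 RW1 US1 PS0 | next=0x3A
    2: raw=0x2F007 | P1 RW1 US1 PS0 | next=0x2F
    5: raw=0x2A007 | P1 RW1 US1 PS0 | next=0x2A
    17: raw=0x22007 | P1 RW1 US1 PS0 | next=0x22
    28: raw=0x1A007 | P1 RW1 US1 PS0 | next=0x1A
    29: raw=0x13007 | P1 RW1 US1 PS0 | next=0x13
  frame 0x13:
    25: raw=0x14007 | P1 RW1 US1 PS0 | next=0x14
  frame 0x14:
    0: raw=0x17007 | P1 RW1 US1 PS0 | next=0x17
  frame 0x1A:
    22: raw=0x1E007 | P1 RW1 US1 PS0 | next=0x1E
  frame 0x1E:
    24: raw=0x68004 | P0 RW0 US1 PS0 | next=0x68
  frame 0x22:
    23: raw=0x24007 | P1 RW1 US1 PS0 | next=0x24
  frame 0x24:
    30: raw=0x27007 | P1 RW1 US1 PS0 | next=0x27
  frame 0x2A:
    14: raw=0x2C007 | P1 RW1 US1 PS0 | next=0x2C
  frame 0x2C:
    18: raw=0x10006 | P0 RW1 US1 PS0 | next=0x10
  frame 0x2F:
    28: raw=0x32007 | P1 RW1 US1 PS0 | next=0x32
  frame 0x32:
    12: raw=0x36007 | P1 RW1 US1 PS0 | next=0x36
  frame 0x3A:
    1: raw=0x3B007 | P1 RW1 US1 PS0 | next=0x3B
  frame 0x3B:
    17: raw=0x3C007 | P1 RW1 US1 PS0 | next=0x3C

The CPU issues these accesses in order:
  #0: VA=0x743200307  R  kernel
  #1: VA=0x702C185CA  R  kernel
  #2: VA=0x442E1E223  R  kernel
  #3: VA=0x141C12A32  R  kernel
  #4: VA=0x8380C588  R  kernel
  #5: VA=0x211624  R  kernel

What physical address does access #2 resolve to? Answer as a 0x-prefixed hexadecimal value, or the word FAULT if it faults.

Trace:
#0 VA=0x743200307 (r,kernel):
  L0 @0x12[29] → 0x13007  P=1,RW=1,US=1,PS=0
  L1 @0x13[25] → 0x14007  P=1,RW=1,US=1,PS=0
  L2 @0x14[0] → 0x17007  P=1,RW=1,US=1,PS=0
  ⇒ phys 0x17307  [3 reads]
#1 VA=0x702C185CA (r,kernel):
  L0 @0x12[28] → 0x1A007  P=1,RW=1,US=1,PS=0
  L1 @0x1A[22] → 0x1E007  P=1,RW=1,US=1,PS=0
  L2 @0x1E[24] → 0x68004  P=0,RW=0,US=1,PS=0
  ✗ PAGE_NOT_PRESENT  [3 reads]
#2 VA=0x442E1E223 (r,kernel):
  L0 @0x12[17] → 0x22007  P=1,RW=1,US=1,PS=0
  L1 @0x22[23] → 0x24007  P=1,RW=1,US=1,PS=0
  L2 @0x24[30] → 0x27007  P=1,RW=1,US=1,PS=0
  ⇒ phys 0x27223  [3 reads]
#3 VA=0x141C12A32 (r,kernel):
  L0 @0x12[5] → 0x2A007  P=1,RW=1,US=1,PS=0
  L1 @0x2A[14] → 0x2C007  P=1,RW=1,US=1,PS=0
  L2 @0x2C[18] → 0x10006  P=0,RW=1,US=1,PS=0
  ✗ PAGE_NOT_PRESENT  [3 reads]
#4 VA=0x8380C588 (r,kernel):
  L0 @0x12[2] → 0x2F007  P=1,RW=1,US=1,PS=0
  L1 @0x2F[28] → 0x32007  P=1,RW=1,US=1,PS=0
  L2 @0x32[12] → 0x36007  P=1,RW=1,US=1,PS=0
  ⇒ phys 0x36588  [3 reads]
#5 VA=0x211624 (r,kernel):
  L0 @0x12[0] → 0x3A007  P=1,RW=1,US=1,PS=0
  L1 @0x3A[1] → 0x3B007  P=1,RW=1,US=1,PS=0
  L2 @0x3B[17] → 0x3C007  P=1,RW=1,US=1,PS=0
  ⇒ phys 0x3C624  [3 reads]

Access #2 PA: 0x27223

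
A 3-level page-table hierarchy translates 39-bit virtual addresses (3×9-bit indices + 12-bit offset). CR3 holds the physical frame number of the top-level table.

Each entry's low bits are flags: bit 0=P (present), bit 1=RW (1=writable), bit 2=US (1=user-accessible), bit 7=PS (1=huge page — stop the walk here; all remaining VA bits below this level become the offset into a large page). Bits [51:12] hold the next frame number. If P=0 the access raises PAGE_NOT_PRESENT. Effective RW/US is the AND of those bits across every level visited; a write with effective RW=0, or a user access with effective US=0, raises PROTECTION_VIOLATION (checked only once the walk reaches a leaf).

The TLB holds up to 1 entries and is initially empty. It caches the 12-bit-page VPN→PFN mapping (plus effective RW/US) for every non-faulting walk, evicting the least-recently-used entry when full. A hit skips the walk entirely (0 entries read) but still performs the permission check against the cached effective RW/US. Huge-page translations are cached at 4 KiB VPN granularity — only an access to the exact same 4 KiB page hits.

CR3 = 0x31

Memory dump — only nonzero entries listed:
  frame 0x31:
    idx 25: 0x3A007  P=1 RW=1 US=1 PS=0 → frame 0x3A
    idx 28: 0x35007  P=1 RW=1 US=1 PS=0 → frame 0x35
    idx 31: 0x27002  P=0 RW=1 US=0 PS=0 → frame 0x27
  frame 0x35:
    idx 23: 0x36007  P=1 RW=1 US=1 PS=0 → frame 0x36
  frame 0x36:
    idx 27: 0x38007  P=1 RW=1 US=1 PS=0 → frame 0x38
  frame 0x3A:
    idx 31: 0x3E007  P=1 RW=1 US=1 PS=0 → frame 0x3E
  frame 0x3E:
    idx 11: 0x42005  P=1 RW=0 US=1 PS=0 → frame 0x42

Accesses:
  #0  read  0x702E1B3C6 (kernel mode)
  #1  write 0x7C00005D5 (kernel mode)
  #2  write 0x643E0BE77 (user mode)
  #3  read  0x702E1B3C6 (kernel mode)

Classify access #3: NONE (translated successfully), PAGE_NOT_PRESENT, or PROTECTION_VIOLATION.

Trace:
#0 VA=0x702E1B3C6 (r,kernel):
  L0 @0x31[28] → 0x35007  P=1,RW=1,US=1,PS=0
  L1 @0x35[23] → 0x36007  P=1,RW=1,US=1,PS=0
  L2 @0x36[27] → 0x38007  P=1,RW=1,US=1,PS=0
  → PA=0x383C6  (3 entries read)
#1 VA=0x7C00005D5 (w,kernel):
  L0 @0x31[31] → 0x27002  P=0,RW=1,US=0,PS=0
  ✗ PAGE_NOT_PRESENT  [1 reads]
#2 VA=0x643E0BE77 (w,user):
  L0 @0x31[25] → 0x3A007  P=1,RW=1,US=1,PS=0
  L1 @0x3A[31] → 0x3E007  P=1,RW=1,US=1,PS=0
  L2 @0x3E[11] → 0x42005  P=1,RW=0,US=1,PS=0
  ✗ PROTECTION_VIOLATION  [3 reads]
#3 VA=0x702E1B3C6 (r,kernel):
  TLB hit vpn=0x702E1B → PA=0x383C6

Access #3 fault: NONE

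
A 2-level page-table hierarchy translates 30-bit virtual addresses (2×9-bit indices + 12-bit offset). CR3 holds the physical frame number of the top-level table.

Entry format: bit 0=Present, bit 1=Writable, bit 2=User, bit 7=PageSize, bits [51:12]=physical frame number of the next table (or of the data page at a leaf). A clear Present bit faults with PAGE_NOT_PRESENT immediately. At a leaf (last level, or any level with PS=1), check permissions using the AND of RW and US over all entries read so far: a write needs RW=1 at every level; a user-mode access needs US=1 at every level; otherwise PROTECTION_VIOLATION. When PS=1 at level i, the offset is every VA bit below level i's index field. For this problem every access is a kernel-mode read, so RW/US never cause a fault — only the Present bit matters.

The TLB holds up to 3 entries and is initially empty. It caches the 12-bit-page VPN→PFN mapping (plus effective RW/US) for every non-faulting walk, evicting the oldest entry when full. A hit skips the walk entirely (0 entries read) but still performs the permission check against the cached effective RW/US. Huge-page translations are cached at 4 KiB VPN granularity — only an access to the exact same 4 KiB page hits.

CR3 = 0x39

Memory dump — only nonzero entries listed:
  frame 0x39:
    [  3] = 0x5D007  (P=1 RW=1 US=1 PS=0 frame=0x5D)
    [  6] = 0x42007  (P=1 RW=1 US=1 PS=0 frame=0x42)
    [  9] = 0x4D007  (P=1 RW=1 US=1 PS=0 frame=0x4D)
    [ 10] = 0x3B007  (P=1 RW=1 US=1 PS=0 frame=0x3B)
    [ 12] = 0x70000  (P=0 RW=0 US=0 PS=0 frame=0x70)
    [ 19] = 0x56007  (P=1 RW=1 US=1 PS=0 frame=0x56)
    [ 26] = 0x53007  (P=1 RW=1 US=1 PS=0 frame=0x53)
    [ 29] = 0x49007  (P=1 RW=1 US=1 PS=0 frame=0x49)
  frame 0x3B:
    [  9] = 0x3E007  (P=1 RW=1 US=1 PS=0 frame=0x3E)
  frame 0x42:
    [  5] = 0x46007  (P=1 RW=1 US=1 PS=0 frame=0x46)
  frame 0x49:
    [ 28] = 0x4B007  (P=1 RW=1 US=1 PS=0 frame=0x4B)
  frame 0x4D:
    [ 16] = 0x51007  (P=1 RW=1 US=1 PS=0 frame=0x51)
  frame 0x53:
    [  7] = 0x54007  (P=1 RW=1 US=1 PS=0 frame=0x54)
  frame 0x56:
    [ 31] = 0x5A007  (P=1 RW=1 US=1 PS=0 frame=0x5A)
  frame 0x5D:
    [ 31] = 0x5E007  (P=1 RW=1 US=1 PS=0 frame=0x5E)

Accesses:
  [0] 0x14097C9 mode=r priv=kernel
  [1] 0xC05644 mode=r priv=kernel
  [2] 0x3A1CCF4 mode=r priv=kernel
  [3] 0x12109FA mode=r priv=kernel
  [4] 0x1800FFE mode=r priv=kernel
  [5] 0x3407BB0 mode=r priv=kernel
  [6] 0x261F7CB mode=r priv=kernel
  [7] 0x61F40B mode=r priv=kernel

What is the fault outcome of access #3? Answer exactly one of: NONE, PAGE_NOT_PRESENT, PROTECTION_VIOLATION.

Per-access translation:
#0 VA=0x14097C9 (r,kernel):
  L0 @0x39[10] → 0x3B007  P=1,RW=1,US=1,PS=0
  L1 @0x3B[9] → 0x3E007  P=1,RW=1,US=1,PS=0
  ⇒ phys 0x3E7C9  [2 reads]
#1 VA=0xC05644 (r,kernel):
  L0 @0x39[6] → 0x42007  P=1,RW=1,US=1,PS=0
  L1 @0x42[5] → 0x46007  P=1,RW=1,US=1,PS=0
  ⇒ phys 0x46644  [2 reads]
#2 VA=0x3A1CCF4 (r,kernel):
  L0 @0x39[29] → 0x49007  P=1,RW=1,US=1,PS=0
  L1 @0x49[28] → 0x4B007  P=1,RW=1,US=1,PS=0
  ⇒ phys 0x4BCF4  [2 reads]
#3 VA=0x12109FA (r,kernel):
  L0 @0x39[9] → 0x4D007  P=1,RW=1,US=1,PS=0
  L1 @0x4D[16] → 0x51007  P=1,RW=1,US=1,PS=0
  ⇒ phys 0x519FA  [2 reads]
#4 VA=0x1800FFE (r,kernel):
  L0 @0x39[12] → 0x70000  P=0,RW=0,US=0,PS=0
  ✗ PAGE_NOT_PRESENT  [1 reads]
#5 VA=0x3407BB0 (r,kernel):
  L0 @0x39[26] → 0x53007  P=1,RW=1,US=1,PS=0
  L1 @0x53[7] → 0x54007  P=1,RW=1,US=1,PS=0
  ⇒ phys 0x54BB0  [2 reads]
#6 VA=0x261F7CB (r,kernel):
  L0 @0x39[19] → 0x56007  P=1,RW=1,US=1,PS=0
  L1 @0x56[31] → 0x5A007  P=1,RW=1,US=1,PS=0
  ⇒ phys 0x5A7CB  [2 reads]
#7 VA=0x61F40B (r,kernel):
  L0 @0x39[3] → 0x5D007  P=1,RW=1,US=1,PS=0
  L1 @0x5D[31] → 0x5E007  P=1,RW=1,US=1,PS=0
  ⇒ phys 0x5E40B  [2 reads]

Access #3 fault: NONE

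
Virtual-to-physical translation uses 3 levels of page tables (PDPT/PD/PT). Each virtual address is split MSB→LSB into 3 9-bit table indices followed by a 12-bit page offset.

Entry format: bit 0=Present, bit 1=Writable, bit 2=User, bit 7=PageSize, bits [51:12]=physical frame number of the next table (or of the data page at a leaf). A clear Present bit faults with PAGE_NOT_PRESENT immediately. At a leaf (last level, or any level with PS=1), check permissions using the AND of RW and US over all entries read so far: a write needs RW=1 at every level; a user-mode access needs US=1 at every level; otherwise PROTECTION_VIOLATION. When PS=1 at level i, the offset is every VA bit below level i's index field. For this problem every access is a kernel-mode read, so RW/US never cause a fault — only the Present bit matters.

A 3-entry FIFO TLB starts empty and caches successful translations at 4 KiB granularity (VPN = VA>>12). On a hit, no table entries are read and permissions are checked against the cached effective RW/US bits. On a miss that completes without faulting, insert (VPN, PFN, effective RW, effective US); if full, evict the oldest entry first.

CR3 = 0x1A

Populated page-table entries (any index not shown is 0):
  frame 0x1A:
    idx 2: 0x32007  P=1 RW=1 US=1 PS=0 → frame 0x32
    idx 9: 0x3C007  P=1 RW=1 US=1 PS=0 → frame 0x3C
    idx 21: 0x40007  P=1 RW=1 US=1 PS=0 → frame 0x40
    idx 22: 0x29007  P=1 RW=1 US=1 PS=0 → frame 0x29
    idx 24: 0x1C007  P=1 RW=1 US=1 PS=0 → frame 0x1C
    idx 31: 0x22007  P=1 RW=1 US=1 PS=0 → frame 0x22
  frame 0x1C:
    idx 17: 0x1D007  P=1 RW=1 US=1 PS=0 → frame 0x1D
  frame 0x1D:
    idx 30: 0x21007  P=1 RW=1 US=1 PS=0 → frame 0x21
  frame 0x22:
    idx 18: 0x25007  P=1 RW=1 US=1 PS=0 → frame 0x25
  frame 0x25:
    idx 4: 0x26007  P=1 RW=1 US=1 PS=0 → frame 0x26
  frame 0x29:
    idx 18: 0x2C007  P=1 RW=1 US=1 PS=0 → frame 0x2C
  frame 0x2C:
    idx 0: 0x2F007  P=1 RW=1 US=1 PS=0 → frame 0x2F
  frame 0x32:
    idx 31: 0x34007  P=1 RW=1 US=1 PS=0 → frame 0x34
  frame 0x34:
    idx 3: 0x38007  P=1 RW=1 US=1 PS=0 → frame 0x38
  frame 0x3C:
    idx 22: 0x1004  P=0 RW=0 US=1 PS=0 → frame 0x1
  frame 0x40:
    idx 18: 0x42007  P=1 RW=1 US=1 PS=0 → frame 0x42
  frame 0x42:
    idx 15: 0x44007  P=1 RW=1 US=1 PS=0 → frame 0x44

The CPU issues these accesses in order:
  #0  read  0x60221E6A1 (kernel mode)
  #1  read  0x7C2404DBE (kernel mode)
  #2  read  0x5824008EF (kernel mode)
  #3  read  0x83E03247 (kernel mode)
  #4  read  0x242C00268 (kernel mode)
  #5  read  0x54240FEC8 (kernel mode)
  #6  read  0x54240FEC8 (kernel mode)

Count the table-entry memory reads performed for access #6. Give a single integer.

Per-access translation:
#0 VA=0x60221E6A1 (r,kernel):
  lvl0: tbl 0x1A, slot 24 ⇒ 0x1C007 (P1/RW1/US1/PS0)
  lvl1: tbl 0x1C, slot 17 ⇒ 0x1D007 (P1/RW1/US1/PS0)
  lvl2: tbl 0x1D, slot 30 ⇒ 0x21007 (P1/RW1/US1/PS0)
  ⇒ phys 0x216A1  [3 reads]
#1 VA=0x7C2404DBE (r,kernel):
  lvl0: tbl 0x1A, slot 31 ⇒ 0x22007 (P1/RW1/US1/PS0)
  lvl1: tbl 0x22, slot 18 ⇒ 0x25007 (P1/RW1/US1/PS0)
  lvl2: tbl 0x25, slot 4 ⇒ 0x26007 (P1/RW1/US1/PS0)
  ⇒ phys 0x26DBE  [3 reads]
#2 VA=0x5824008EF (r,kernel):
  lvl0: tbl 0x1A, slot 22 ⇒ 0x29007 (P1/RW1/US1/PS0)
  lvl1: tbl 0x29, slot 18 ⇒ 0x2C007 (P1/RW1/US1/PS0)
  lvl2: tbl 0x2C, slot 0 ⇒ 0x2F007 (P1/RW1/US1/PS0)
  ⇒ phys 0x2F8EF  [3 reads]
#3 VA=0x83E03247 (r,kernel):
  lvl0: tbl 0x1A, slot 2 ⇒ 0x32007 (P1/RW1/US1/PS0)
  lvl1: tbl 0x32, slot 31 ⇒ 0x34007 (P1/RW1/US1/PS0)
  lvl2: tbl 0x34, slot 3 ⇒ 0x38007 (P1/RW1/US1/PS0)
  ⇒ phys 0x38247  [3 reads]
#4 VA=0x242C00268 (r,kernel):
  lvl0: tbl 0x1A, slot 9 ⇒ 0x3C007 (P1/RW1/US1/PS0)
  lvl1: tbl 0x3C, slot 22 ⇒ 0x1004 (P0/RW0/US1/PS0)
  ✗ PAGE_NOT_PRESENT  [2 reads]
#5 VA=0x54240FEC8 (r,kernel):
  lvl0: tbl 0x1A, slot 21 ⇒ 0x40007 (P1/RW1/US1/PS0)
  lvl1: tbl 0x40, slot 18 ⇒ 0x42007 (P1/RW1/US1/PS0)
  lvl2: tbl 0x42, slot 15 ⇒ 0x44007 (P1/RW1/US1/PS0)
  ⇒ phys 0x44EC8  [3 reads]
#6 VA=0x54240FEC8 (r,kernel):
  TLB hit vpn=0x54240F → PA=0x44EC8

Entries read for #6: 0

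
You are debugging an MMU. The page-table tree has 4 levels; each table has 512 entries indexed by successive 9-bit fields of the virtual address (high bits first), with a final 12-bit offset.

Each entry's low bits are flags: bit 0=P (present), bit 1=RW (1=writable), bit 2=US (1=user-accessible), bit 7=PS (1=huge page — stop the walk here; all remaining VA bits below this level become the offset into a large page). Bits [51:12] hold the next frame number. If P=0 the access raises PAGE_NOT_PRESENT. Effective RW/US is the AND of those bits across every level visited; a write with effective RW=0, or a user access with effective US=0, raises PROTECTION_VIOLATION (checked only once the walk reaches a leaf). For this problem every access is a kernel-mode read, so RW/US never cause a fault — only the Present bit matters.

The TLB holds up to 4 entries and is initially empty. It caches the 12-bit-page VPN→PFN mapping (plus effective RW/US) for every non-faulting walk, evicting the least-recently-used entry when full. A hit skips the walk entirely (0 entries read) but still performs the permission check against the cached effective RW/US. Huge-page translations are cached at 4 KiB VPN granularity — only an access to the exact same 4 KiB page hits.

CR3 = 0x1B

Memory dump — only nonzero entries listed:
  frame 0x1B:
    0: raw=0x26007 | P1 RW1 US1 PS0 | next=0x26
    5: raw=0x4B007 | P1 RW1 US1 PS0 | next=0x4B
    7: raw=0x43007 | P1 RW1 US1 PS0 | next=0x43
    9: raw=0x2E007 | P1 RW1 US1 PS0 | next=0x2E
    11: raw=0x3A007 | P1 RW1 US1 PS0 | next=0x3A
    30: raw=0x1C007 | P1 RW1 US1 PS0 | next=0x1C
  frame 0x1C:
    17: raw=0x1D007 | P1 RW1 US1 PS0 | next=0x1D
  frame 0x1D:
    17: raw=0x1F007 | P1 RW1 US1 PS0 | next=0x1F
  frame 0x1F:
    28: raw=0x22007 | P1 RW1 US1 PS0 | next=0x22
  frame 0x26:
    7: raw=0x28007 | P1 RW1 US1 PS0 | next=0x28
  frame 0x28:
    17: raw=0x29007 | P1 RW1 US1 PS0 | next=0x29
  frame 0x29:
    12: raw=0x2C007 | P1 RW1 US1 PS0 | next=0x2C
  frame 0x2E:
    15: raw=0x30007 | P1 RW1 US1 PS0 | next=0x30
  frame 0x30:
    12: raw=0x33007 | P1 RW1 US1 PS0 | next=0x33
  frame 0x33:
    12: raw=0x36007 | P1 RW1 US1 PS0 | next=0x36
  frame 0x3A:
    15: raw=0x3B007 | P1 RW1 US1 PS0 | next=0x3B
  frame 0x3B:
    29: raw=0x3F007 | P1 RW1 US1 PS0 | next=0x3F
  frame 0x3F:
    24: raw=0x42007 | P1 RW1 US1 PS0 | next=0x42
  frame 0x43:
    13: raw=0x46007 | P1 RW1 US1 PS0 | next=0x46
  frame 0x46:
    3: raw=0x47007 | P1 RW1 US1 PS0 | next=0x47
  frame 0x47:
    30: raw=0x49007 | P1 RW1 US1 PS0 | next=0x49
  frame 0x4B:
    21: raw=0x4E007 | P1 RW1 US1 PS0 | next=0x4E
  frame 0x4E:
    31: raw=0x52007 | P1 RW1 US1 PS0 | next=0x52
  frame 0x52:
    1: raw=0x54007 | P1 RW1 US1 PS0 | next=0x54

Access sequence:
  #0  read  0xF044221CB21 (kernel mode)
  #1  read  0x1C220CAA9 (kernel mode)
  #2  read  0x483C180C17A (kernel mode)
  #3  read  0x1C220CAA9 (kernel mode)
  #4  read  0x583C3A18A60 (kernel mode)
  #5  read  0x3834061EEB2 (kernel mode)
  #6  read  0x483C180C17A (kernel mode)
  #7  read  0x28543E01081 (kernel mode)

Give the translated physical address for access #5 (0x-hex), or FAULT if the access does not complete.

Walk each access:
#0 VA=0xF044221CB21 (r,kernel):
  L0 @0x1B[30] → 0x1C007  P=1,RW=1,US=1,PS=0
  L1 @0x1C[17] → 0x1D007  P=1,RW=1,US=1,PS=0
  L2 @0x1D[17] → 0x1F007  P=1,RW=1,US=1,PS=0
  L3 @0x1F[28] → 0x22007  P=1,RW=1,US=1,PS=0
  ⇒ phys 0x22B21  [4 reads]
#1 VA=0x1C220CAA9 (r,kernel):
  L0 @0x1B[0] → 0x26007  P=1,RW=1,US=1,PS=0
  L1 @0x26[7] → 0x28007  P=1,RW=1,US=1,PS=0
  L2 @0x28[17] → 0x29007  P=1,RW=1,US=1,PS=0
  L3 @0x29[12] → 0x2C007  P=1,RW=1,US=1,PS=0
  ⇒ phys 0x2CAA9  [4 reads]
#2 VA=0x483C180C17A (r,kernel):
  L0 @0x1B[9] → 0x2E007  P=1,RW=1,US=1,PS=0
  L1 @0x2E[15] → 0x30007  P=1,RW=1,US=1,PS=0
  L2 @0x30[12] → 0x33007  P=1,RW=1,US=1,PS=0
  L3 @0x33[12] → 0x36007  P=1,RW=1,US=1,PS=0
  ⇒ phys 0x3617A  [4 reads]
#3 VA=0x1C220CAA9 (r,kernel):
  TLB hit vpn=0x1C220C → PA=0x2CAA9
#4 VA=0x583C3A18A60 (r,kernel):
  L0 @0x1B[11] → 0x3A007  P=1,RW=1,US=1,PS=0
  L1 @0x3A[15] → 0x3B007  P=1,RW=1,US=1,PS=0
  L2 @0x3B[29] → 0x3F007  P=1,RW=1,US=1,PS=0
  L3 @0x3F[24] → 0x42007  P=1,RW=1,US=1,PS=0
  ⇒ phys 0x42A60  [4 reads]
#5 VA=0x3834061EEB2 (r,kernel):
  L0 @0x1B[7] → 0x43007  P=1,RW=1,US=1,PS=0
  L1 @0x43[13] → 0x46007  P=1,RW=1,US=1,PS=0
  L2 @0x46[3] → 0x47007  P=1,RW=1,US=1,PS=0
  L3 @0x47[30] → 0x49007  P=1,RW=1,US=1,PS=0
  ⇒ phys 0x49EB2  [4 reads]
#6 VA=0x483C180C17A (r,kernel):
  TLB hit vpn=0x483C180C → PA=0x3617A
#7 VA=0x28543E01081 (r,kernel):
  L0 @0x1B[5] → 0x4B007  P=1,RW=1,US=1,PS=0
  L1 @0x4B[21] → 0x4E007  P=1,RW=1,US=1,PS=0
  L2 @0x4E[31] → 0x52007  P=1,RW=1,US=1,PS=0
  L3 @0x52[1] → 0x54007  P=1,RW=1,US=1,PS=0
  ⇒ phys 0x54081  [4 reads]

Access #5 PA: 0x49EB2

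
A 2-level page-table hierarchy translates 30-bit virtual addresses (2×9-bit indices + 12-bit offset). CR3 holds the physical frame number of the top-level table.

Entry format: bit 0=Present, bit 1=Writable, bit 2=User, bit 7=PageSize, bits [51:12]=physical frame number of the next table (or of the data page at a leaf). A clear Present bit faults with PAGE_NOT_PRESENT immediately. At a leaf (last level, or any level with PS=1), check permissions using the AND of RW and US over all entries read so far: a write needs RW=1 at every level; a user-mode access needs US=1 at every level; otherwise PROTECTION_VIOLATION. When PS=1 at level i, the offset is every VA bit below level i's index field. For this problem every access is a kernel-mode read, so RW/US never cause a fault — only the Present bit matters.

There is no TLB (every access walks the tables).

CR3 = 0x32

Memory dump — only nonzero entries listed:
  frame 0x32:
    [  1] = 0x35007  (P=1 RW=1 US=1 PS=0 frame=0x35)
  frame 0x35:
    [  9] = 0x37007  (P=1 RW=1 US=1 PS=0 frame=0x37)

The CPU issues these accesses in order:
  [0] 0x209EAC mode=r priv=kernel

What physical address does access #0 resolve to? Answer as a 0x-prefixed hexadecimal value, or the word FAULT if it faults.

Walk each access:
#0 VA=0x209EAC (r,kernel):
  L0 @0x32[1] → 0x35007  P=1,RW=1,US=1,PS=0
  L1 @0x35[9] → 0x37007  P=1,RW=1,US=1,PS=0
  ✓ 0x37EAC  — 2 lookups

Access #0 PA: 0x37EAC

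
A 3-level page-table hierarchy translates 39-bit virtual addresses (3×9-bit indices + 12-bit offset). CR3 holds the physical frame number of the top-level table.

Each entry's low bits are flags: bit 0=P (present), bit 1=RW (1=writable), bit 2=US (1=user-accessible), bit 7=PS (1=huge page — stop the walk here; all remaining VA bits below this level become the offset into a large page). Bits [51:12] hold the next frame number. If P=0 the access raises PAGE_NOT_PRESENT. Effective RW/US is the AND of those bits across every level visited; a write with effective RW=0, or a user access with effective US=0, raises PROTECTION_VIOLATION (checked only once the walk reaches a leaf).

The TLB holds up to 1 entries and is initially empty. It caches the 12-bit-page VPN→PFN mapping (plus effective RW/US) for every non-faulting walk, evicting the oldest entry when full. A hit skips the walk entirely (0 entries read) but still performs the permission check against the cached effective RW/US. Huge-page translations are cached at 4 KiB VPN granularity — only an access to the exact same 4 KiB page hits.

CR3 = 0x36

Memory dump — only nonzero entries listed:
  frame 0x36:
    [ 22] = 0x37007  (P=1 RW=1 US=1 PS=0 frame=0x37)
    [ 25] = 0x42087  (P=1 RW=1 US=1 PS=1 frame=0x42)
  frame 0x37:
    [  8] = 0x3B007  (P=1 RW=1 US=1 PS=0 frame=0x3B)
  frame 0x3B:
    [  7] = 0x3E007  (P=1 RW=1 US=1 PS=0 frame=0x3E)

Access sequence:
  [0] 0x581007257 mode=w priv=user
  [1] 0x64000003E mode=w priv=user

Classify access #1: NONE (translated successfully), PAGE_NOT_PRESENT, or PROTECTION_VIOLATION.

Per-access translation:
#0 VA=0x581007257 (w,user):
  [0] read 0x36 idx=22: raw=0x37007 flags P=1 W=1 U=1 S=0
  [1] read 0x37 idx=8: raw=0x3B007 flags P=1 W=1 U=1 S=0
  [2] read 0x3B idx=7: raw=0x3E007 flags P=1 W=1 U=1 S=0
  ⇒ phys 0x3E257  [3 reads]
#1 VA=0x64000003E (w,user):
  [0] read 0x36 idx=25: raw=0x42087 flags P=1 W=1 U=1 S=1
  ⇒ phys 0x4203E (huge @L0)  [1 reads]

Access #1 fault: NONE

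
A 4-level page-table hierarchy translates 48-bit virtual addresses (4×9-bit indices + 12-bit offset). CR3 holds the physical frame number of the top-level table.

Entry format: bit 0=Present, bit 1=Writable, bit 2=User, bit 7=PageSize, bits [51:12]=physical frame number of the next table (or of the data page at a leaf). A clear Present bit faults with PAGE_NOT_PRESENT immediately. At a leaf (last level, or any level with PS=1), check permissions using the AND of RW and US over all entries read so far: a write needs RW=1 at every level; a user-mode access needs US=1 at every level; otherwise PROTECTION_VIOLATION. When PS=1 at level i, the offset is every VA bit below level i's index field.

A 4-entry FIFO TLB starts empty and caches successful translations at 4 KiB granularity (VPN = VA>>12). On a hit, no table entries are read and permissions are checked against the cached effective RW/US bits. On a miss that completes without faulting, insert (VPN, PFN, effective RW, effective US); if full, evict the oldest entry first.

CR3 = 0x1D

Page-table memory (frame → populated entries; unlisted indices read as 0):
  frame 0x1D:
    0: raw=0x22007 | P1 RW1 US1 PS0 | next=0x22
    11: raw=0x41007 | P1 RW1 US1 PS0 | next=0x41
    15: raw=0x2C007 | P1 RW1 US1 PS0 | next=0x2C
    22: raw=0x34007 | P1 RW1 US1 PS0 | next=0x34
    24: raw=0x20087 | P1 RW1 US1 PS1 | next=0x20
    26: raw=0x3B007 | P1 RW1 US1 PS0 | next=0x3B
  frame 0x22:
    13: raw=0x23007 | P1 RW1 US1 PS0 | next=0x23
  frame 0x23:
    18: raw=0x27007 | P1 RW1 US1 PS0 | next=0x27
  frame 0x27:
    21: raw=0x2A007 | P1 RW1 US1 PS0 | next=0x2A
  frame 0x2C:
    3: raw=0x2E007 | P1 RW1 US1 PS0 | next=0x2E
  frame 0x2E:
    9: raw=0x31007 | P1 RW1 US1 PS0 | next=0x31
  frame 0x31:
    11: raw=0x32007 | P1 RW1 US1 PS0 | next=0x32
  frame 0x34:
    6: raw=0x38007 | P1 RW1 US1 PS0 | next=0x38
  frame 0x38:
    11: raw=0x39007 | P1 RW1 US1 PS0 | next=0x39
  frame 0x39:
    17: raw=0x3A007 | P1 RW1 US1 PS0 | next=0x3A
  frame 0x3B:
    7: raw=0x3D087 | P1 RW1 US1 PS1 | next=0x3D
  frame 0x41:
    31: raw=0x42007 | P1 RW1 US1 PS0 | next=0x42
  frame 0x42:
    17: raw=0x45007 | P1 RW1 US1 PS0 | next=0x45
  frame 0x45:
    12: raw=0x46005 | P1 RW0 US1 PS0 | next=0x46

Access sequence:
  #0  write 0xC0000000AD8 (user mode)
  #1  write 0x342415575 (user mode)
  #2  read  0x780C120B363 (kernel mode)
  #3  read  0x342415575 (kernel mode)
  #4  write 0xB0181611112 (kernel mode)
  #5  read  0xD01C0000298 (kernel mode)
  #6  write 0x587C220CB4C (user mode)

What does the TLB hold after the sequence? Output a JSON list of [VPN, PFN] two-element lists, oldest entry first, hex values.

Trace:
#0 VA=0xC0000000AD8 (w,user):
  L0: frame=0x1D idx=24 entry=0x20087 [P=1 RW=1 US=1 PS=1]
  ⇒ phys 0x20AD8 (huge @L0)  [1 reads]
#1 VA=0x342415575 (w,user):
  L0: frame=0x1D idx=0 entry=0x22007 [P=1 RW=1 US=1 PS=0]
  L1: frame=0x22 idx=13 entry=0x23007 [P=1 RW=1 US=1 PS=0]
  L2: frame=0x23 idx=18 entry=0x27007 [P=1 RW=1 US=1 PS=0]
  L3: frame=0x27 idx=21 entry=0x2A007 [P=1 RW=1 US=1 PS=0]
  ⇒ phys 0x2A575  [4 reads]
#2 VA=0x780C120B363 (r,kernel):
  L0: frame=0x1D idx=15 entry=0x2C007 [P=1 RW=1 US=1 PS=0]
  L1: frame=0x2C idx=3 entry=0x2E007 [P=1 RW=1 US=1 PS=0]
  L2: frame=0x2E idx=9 entry=0x31007 [P=1 RW=1 US=1 PS=0]
  L3: frame=0x31 idx=11 entry=0x32007 [P=1 RW=1 US=1 PS=0]
  ⇒ phys 0x32363  [4 reads]
#3 VA=0x342415575 (r,kernel):
  TLB hit vpn=0x342415 → PA=0x2A575
#4 VA=0xB0181611112 (w,kernel):
  L0: frame=0x1D idx=22 entry=0x34007 [P=1 RW=1 US=1 PS=0]
  L1: frame=0x34 idx=6 entry=0x38007 [P=1 RW=1 US=1 PS=0]
  L2: frame=0x38 idx=11 entry=0x39007 [P=1 RW=1 US=1 PS=0]
  L3: frame=0x39 idx=17 entry=0x3A007 [P=1 RW=1 US=1 PS=0]
  ⇒ phys 0x3A112  [4 reads]
#5 VA=0xD01C0000298 (r,kernel):
  L0: frame=0x1D idx=26 entry=0x3B007 [P=1 RW=1 US=1 PS=0]
  L1: frame=0x3B idx=7 entry=0x3D087 [P=1 RW=1 US=1 PS=1]
  ⇒ phys 0x3D298 (huge @L1)  [2 reads]
#6 VA=0x587C220CB4C (w,user):
  L0: frame=0x1D idx=11 entry=0x41007 [P=1 RW=1 US=1 PS=0]
  L1: frame=0x41 idx=31 entry=0x42007 [P=1 RW=1 US=1 PS=0]
  L2: frame=0x42 idx=17 entry=0x45007 [P=1 RW=1 US=1 PS=0]
  L3: frame=0x45 idx=12 entry=0x46005 [P=1 RW=0 US=1 PS=0]
  → PROTECTION_VIOLATION  (4 entries read)

TLB: [["0x342415", "0x2A"], ["0x780C120B", "0x32"], ["0xB0181611", "0x3A"], ["0xD01C0000", "0x3D"]]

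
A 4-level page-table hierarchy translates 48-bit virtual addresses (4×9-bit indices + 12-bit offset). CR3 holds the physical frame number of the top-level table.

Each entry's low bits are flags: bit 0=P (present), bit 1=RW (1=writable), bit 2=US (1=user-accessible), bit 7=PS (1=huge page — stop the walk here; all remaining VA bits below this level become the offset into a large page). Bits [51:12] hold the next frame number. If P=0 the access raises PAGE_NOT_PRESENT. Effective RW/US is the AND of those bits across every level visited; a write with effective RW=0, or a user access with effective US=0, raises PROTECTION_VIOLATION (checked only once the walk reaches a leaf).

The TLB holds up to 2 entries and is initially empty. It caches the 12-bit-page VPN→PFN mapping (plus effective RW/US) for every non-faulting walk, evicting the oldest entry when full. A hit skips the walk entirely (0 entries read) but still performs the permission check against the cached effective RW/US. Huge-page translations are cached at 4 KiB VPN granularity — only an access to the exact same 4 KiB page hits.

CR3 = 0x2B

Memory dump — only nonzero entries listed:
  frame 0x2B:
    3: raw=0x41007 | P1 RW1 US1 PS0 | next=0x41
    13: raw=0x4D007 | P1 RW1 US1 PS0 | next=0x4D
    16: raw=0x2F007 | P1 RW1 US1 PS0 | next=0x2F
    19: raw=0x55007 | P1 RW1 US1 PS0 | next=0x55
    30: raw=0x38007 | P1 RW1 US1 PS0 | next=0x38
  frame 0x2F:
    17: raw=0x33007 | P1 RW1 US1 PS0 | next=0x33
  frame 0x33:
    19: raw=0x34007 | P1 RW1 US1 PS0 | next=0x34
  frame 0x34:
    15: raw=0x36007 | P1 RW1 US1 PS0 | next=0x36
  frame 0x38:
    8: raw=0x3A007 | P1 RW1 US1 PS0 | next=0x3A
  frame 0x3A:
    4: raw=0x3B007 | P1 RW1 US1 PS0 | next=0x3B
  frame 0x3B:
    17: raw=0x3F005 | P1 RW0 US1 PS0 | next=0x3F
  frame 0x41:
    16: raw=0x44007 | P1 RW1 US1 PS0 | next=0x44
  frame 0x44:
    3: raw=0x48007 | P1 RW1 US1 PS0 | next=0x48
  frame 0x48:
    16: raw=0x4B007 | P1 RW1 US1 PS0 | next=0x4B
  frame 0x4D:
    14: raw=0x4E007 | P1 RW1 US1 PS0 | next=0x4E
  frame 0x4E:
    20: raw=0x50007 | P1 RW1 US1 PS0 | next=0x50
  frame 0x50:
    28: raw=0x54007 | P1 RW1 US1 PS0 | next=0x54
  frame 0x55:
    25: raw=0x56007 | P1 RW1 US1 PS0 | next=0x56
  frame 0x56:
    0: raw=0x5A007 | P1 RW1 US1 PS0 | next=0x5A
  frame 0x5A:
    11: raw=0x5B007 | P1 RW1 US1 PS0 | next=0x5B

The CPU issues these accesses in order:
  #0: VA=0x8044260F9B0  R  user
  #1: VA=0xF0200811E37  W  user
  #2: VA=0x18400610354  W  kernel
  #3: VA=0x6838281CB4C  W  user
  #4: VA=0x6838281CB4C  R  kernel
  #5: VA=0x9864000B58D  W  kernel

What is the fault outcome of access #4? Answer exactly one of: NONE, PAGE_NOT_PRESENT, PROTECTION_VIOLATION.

Per-access translation:
#0 VA=0x8044260F9B0 (r,user):
  lvl0: tbl 0x2B, slot 16 ⇒ 0x2F007 (P1/RW1/US1/PS0)
  lvl1: tbl 0x2F, slot 17 ⇒ 0x33007 (P1/RW1/US1/PS0)
  lvl2: tbl 0x33, slot 19 ⇒ 0x34007 (P1/RW1/US1/PS0)
  lvl3: tbl 0x34, slot 15 ⇒ 0x36007 (P1/RW1/US1/PS0)
  → PA=0x369B0  (4 entries read)
#1 VA=0xF0200811E37 (w,user):
  lvl0: tbl 0x2B, slot 30 ⇒ 0x38007 (P1/RW1/US1/PS0)
  lvl1: tbl 0x38, slot 8 ⇒ 0x3A007 (P1/RW1/US1/PS0)
  lvl2: tbl 0x3A, slot 4 ⇒ 0x3B007 (P1/RW1/US1/PS0)
  lvl3: tbl 0x3B, slot 17 ⇒ 0x3F005 (P1/RW0/US1/PS0)
  ⇒ fault: PROTECTION_VIOLATION  — 4 lookups
#2 VA=0x18400610354 (w,kernel):
  lvl0: tbl 0x2B, slot 3 ⇒ 0x41007 (P1/RW1/US1/PS0)
  lvl1: tbl 0x41, slot 16 ⇒ 0x44007 (P1/RW1/US1/PS0)
  lvl2: tbl 0x44, slot 3 ⇒ 0x48007 (P1/RW1/US1/PS0)
  lvl3: tbl 0x48, slot 16 ⇒ 0x4B007 (P1/RW1/US1/PS0)
  → PA=0x4B354  (4 entries read)
#3 VA=0x6838281CB4C (w,user):
  lvl0: tbl 0x2B, slot 13 ⇒ 0x4D007 (P1/RW1/US1/PS0)
  lvl1: tbl 0x4D, slot 14 ⇒ 0x4E007 (P1/RW1/US1/PS0)
  lvl2: tbl 0x4E, slot 20 ⇒ 0x50007 (P1/RW1/US1/PS0)
  lvl3: tbl 0x50, slot 28 ⇒ 0x54007 (P1/RW1/US1/PS0)
  → PA=0x54B4C  (4 entries read)
#4 VA=0x6838281CB4C (r,kernel):
  TLB hit vpn=0x6838281C → PA=0x54B4C
#5 VA=0x9864000B58D (w,kernel):
  lvl0: tbl 0x2B, slot 19 ⇒ 0x55007 (P1/RW1/US1/PS0)
  lvl1: tbl 0x55, slot 25 ⇒ 0x56007 (P1/RW1/US1/PS0)
  lvl2: tbl 0x56, slot 0 ⇒ 0x5A007 (P1/RW1/US1/PS0)
  lvl3: tbl 0x5A, slot 11 ⇒ 0x5B007 (P1/RW1/US1/PS0)
  → PA=0x5B58D  (4 entries read)

Access #4 fault: NONE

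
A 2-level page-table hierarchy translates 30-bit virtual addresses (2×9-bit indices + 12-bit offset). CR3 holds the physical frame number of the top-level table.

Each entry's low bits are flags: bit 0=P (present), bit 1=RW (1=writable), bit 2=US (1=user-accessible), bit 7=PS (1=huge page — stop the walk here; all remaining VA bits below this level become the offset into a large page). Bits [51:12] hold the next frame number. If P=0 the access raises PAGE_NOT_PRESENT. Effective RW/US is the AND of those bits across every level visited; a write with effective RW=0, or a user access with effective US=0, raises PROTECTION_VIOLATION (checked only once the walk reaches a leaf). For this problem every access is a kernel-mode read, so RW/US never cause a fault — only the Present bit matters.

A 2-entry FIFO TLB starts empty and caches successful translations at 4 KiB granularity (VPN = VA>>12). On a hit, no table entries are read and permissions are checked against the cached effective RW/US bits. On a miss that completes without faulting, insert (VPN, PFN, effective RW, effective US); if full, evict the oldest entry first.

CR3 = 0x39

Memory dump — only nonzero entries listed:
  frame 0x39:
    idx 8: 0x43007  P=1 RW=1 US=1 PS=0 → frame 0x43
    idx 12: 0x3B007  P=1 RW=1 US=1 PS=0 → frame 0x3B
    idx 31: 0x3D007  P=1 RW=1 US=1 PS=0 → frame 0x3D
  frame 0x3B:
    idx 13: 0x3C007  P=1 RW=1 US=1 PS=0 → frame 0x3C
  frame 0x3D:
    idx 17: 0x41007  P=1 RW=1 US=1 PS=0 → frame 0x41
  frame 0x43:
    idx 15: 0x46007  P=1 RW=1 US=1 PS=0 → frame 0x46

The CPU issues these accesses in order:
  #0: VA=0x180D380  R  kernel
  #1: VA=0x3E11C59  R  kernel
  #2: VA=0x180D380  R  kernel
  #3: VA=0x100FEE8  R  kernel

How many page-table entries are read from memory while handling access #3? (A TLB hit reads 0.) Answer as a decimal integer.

Per-access translation:
#0 VA=0x180D380 (r,kernel):
  L0: frame=0x39 idx=12 entry=0x3B007 [P=1 RW=1 US=1 PS=0]
  L1: frame=0x3B idx=13 entry=0x3C007 [P=1 RW=1 US=1 PS=0]
  → PA=0x3C380  (2 entries read)
#1 VA=0x3E11C59 (r,kernel):
  L0: frame=0x39 idx=31 entry=0x3D007 [P=1 RW=1 US=1 PS=0]
  L1: frame=0x3D idx=17 entry=0x41007 [P=1 RW=1 US=1 PS=0]
  → PA=0x41C59  (2 entries read)
#2 VA=0x180D380 (r,kernel):
  TLB hit vpn=0x180D → PA=0x3C380
#3 VA=0x100FEE8 (r,kernel):
  L0: frame=0x39 idx=8 entry=0x43007 [P=1 RW=1 US=1 PS=0]
  L1: frame=0x43 idx=15 entry=0x46007 [P=1 RW=1 US=1 PS=0]
  → PA=0x46EE8  (2 entries read)

Entries read for #3: 2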